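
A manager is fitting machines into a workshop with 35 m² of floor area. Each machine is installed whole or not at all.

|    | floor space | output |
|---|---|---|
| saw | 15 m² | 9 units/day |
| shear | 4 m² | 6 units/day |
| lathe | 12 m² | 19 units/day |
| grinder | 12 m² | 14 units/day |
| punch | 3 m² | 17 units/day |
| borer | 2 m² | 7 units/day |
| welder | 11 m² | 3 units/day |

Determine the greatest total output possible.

lathe + grinder + punch + borer: floor space 12 + 12 + 3 + 2 = 29 ≤ 35, output 19 + 14 + 17 + 7 = 57.
shear + lathe + grinder + punch + borer: floor space 4 + 12 + 12 + 3 + 2 = 33 ≤ 35, output 6 + 19 + 14 + 17 + 7 = 63.
Best is shear, lathe, grinder, punch, and borer with total output 63.

63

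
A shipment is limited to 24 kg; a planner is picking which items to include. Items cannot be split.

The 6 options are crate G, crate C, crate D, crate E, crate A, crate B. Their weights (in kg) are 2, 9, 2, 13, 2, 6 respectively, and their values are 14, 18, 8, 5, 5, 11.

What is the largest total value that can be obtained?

Allowing fractional choices, the relaxed optimum would be about 57.2, but items are indivisible.
crate G + crate C + crate D + crate B: weight 2 + 9 + 2 + 6 = 19 ≤ 24, value 14 + 18 + 8 + 11 = 51.
crate G + crate C + crate A + crate B: weight 2 + 9 + 2 + 6 = 19 ≤ 24, value 14 + 18 + 5 + 11 = 48.
crate G + crate C + crate D + crate A + crate B: weight 2 + 9 + 2 + 2 + 6 = 21 ≤ 24, value 14 + 18 + 8 + 5 + 11 = 56.
Best is crate G, crate C, crate D, crate A, and crate B with total value 56.

56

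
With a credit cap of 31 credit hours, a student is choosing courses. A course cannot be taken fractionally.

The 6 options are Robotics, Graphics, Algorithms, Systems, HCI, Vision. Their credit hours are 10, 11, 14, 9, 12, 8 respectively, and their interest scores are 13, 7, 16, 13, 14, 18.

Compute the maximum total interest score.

Take Algorithms, Systems, and Vision: credit hours 14 + 9 + 8 = 31 ≤ 31, interest score 16 + 13 + 18 = 47.
No other feasible combination does better.

47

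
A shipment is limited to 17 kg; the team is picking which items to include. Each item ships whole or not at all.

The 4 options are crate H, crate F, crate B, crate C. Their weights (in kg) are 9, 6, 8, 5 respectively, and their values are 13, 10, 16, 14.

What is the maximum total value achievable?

Take crate B and crate C: weight 8 + 5 = 13 ≤ 17, value 16 + 14 = 30.
No other feasible combination does better.

30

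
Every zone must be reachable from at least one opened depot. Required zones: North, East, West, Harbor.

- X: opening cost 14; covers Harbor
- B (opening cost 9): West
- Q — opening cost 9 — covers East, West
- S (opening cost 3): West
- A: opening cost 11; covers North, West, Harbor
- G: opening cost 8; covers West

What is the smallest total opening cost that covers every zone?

20

The greedy cost-per-new-zone heuristic would pick S, A, and Q for 23, but a cheaper cover exists.
Choose Q and A: together they cover North, East, West, Harbor — every zone.
Total opening cost: 9 + 11 = 20.
No cover costs less than 20.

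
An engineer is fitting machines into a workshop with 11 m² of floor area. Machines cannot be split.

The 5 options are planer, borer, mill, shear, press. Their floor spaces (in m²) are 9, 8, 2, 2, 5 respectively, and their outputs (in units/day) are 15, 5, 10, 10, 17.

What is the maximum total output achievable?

This is an integer program with binary decision variables.
Allowing fractional choices, the relaxed optimum would be about 40.3, but machines are indivisible.
mill + press: floor space 2 + 5 = 7 ≤ 11, output 10 + 17 = 27.
shear + press: floor space 2 + 5 = 7 ≤ 11, output 10 + 17 = 27.
mill + shear + press: floor space 2 + 2 + 5 = 9 ≤ 11, output 10 + 10 + 17 = 37.
Best is mill, shear, and press with total output 37.

37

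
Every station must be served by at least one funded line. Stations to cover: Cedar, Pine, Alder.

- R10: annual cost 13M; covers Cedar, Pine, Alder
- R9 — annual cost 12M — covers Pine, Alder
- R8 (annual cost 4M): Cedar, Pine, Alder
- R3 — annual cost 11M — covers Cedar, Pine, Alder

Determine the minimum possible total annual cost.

4

R8 alone covers Cedar, Pine, Alder — every station.
Total annual cost: 4.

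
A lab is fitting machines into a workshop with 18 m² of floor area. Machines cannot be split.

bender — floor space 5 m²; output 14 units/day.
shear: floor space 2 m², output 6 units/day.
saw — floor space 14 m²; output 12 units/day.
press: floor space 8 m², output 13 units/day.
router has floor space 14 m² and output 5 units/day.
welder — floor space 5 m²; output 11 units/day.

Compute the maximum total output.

38

Treat it as a binary knapsack problem.
bender + press + welder: floor space 5 + 8 + 5 = 18 ≤ 18, output 14 + 13 + 11 = 38.
bender + shear + press: floor space 5 + 2 + 8 = 15 ≤ 18, output 14 + 6 + 13 = 33.
Best is bender, press, and welder with total output 38.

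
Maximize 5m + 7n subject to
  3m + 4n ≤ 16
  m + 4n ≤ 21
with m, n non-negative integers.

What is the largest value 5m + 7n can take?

28

(m,n)=(0,4): 3·0+4·4=16≤16, 1·0+4·4=16≤21, objective 28.
(m,n)=(1,3): 3·1+4·3=15≤16, 1·1+4·3=13≤21, objective 26.
(m,n)=(0,3): 3·0+4·3=12≤16, 1·0+4·3=12≤21, objective 21.
The best lattice point is (0,4), giving 28.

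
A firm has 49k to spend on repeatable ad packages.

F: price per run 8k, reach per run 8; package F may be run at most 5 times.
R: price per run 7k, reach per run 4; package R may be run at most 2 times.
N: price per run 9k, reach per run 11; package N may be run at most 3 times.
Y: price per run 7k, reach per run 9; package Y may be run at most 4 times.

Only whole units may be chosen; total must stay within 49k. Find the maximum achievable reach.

1×F, 3×N, and 2×Y: price 49 ≤ 49, reach 1·8 + 3·11 + 2·9 = 59.
3×N and 3×Y: price 48 ≤ 49, reach 3·11 + 3·9 = 60.
Best is 60.

60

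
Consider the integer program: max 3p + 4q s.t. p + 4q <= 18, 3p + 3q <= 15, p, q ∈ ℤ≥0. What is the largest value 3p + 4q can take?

19

The continuous relaxation peaks at (0.667, 4.33) with value 19.33; rounding to a feasible lattice point costs some objective.
(p,q)=(1,4): 1·1+4·4=17≤18, 3·1+3·4=15≤15, objective 19.
(p,q)=(2,3): 1·2+4·3=14≤18, 3·2+3·3=15≤15, objective 18.
Maximum is 19 at (p,q)=(1,4).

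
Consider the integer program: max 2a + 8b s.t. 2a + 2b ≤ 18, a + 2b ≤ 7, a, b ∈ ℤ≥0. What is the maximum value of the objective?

Relaxing integrality, the LP optimum is 28.00 at (a,b) = (0, 3.5), which is not an integer point.
(a,b)=(1,3): 2·1+2·3=8≤18, 1·1+2·3=7≤7, objective 26.
(a,b)=(0,3): 2·0+2·3=6≤18, 1·0+2·3=6≤7, objective 24.
(a,b)=(2,2): 2·2+2·2=8≤18, 1·2+2·2=6≤7, objective 20.
Maximum is 26 at (a,b)=(1,3).

26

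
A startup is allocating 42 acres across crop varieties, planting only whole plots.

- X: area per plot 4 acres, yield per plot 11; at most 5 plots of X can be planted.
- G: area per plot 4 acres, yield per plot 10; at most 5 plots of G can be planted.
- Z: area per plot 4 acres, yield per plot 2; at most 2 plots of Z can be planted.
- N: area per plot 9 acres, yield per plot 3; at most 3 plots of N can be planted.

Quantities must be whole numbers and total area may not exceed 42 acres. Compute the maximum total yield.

105

This is a bounded integer knapsack.
X has the best ratio (11/4); taking only X gives at most 5×11 = 55 (stopped by the supply cap of 5).
Mixing does better — 5×X and 5×G: area 40 ≤ 42, yield 5·11 + 5·10 = 105.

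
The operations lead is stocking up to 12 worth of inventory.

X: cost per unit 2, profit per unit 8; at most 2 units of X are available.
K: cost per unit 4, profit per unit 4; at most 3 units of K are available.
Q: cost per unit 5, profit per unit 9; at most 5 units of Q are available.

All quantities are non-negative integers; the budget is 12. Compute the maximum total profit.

X has the best ratio (8/2); taking only X gives at most 2×8 = 16 (stopped by the supply cap of 2).
Mixing does better — 1×X and 2×Q: cost 12 ≤ 12, profit 1·8 + 2·9 = 26.

26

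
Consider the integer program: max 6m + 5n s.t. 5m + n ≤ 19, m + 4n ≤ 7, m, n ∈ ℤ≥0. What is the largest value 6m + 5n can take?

Relaxing integrality, the LP optimum is 26.00 at (m,n) = (3.63, 0.842), which is not an integer point.
(m,n)=(3,1): 5·3+1·1=16≤19, 1·3+4·1=7≤7, objective 23.
(m,n)=(3,0): 5·3+1·0=15≤19, 1·3+4·0=3≤7, objective 18.
(m,n)=(2,1): 5·2+1·1=11≤19, 1·2+4·1=6≤7, objective 17.
No feasible integer point exceeds 23.

23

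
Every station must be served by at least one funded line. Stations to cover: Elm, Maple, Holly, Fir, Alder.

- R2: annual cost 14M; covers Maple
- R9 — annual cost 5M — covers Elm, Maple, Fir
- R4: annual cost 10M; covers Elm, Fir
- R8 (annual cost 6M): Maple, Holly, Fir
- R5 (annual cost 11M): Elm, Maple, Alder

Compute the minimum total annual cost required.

This is an integer covering problem.
The greedy cost-per-new-station heuristic would pick R9, R8, and R5 for 22, but a cheaper cover exists.
Choose R8 and R5: together they cover Elm, Maple, Holly, Fir, Alder — every station.
Total annual cost: 6 + 11 = 17.
No cover costs less than 17.

17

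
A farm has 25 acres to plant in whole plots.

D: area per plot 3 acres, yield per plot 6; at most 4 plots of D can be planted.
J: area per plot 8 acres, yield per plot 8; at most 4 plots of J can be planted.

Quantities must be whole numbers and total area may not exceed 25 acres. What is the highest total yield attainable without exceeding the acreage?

34

This is a bounded integer knapsack.
4×D and 1×J: area 20 ≤ 25, yield 4·6 + 1·8 = 32.
3×D and 2×J: area 25 ≤ 25, yield 3·6 + 2·8 = 34.
Best is 34.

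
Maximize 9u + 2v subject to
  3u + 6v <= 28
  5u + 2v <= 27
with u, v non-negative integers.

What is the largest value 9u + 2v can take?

Relaxing integrality, the LP optimum is 48.60 at (u,v) = (5.4, 0), which is not an integer point.
(u,v)=(5,1): 3·5+6·1=21≤28, 5·5+2·1=27≤27, objective 47.
(u,v)=(5,0): 3·5+6·0=15≤28, 5·5+2·0=25≤27, objective 45.
No feasible integer point exceeds 47.

47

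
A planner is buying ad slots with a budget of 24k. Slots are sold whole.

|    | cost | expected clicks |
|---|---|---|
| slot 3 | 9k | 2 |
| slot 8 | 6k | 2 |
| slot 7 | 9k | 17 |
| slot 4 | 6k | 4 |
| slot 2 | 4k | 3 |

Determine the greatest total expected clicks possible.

24

slot 7 + slot 4 + slot 2: cost 9 + 6 + 4 = 19 ≤ 24, expected clicks 17 + 4 + 3 = 24.
slot 8 + slot 7 + slot 4: cost 6 + 9 + 6 = 21 ≤ 24, expected clicks 2 + 17 + 4 = 23.
slot 3 + slot 7 + slot 4: cost 9 + 9 + 6 = 24 ≤ 24, expected clicks 2 + 17 + 4 = 23.
Best is slot 7, slot 4, and slot 2 with total expected clicks 24.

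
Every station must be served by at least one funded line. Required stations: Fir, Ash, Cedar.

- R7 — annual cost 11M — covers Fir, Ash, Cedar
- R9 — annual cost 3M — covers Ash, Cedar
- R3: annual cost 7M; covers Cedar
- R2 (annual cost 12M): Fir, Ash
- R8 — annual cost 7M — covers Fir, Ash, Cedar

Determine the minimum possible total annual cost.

The greedy cost-per-new-station heuristic would pick R9 and R8 for 10, but a cheaper cover exists.
R8 alone covers Fir, Ash, Cedar — every station.
Total annual cost: 7.
No cover costs less than 7.

7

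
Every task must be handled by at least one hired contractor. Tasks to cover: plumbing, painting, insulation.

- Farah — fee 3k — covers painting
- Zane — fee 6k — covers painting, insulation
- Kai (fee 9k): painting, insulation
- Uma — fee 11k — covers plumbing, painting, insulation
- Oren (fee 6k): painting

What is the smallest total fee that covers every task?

The greedy cost-per-new-task heuristic would pick Farah and Uma for 14, but a cheaper cover exists.
Uma alone covers plumbing, painting, insulation — every task.
Total fee: 11.
No cover costs less than 11.

11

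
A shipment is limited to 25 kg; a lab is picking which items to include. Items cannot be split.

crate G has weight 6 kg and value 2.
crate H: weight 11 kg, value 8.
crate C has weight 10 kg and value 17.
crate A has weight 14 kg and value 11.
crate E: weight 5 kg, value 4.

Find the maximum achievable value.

28

Take crate C and crate A: weight 10 + 14 = 24 ≤ 25, value 17 + 11 = 28.
No other feasible combination does better.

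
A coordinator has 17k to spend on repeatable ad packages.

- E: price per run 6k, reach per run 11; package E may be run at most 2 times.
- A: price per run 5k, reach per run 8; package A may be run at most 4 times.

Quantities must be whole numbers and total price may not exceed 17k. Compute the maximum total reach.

This is a bounded integer knapsack.
1×E and 2×A: price 16 ≤ 17, reach 1·11 + 2·8 = 27.
2×E and 1×A: price 17 ≤ 17, reach 2·11 + 1·8 = 30.
Best is 30.

30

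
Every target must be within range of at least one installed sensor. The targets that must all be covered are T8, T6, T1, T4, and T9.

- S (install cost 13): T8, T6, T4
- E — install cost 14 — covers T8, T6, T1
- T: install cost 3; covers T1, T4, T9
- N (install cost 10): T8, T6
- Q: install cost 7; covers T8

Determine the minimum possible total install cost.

13

Choose T and N: together they cover T8, T6, T1, T4, T9 — every target.
Total install cost: 3 + 10 = 13.
No cover costs less than 13.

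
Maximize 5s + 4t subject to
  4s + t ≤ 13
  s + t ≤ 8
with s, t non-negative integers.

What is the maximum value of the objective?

33

(s,t)=(1,7): 4·1+1·7=11≤13, 1·1+1·7=8≤8, objective 33.
(s,t)=(0,8): 4·0+1·8=8≤13, 1·0+1·8=8≤8, objective 32.
(s,t)=(2,5): 4·2+1·5=13≤13, 1·2+1·5=7≤8, objective 30.
(s,t)=(1,6): 4·1+1·6=10≤13, 1·1+1·6=7≤8, objective 29.
No feasible integer point exceeds 33.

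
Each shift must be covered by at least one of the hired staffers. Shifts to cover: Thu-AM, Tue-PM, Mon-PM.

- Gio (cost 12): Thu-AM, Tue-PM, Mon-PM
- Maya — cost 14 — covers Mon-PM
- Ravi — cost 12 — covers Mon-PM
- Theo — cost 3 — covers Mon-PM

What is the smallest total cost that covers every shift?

12

Gio alone covers Thu-AM, Tue-PM, Mon-PM — every shift.
Total cost: 12.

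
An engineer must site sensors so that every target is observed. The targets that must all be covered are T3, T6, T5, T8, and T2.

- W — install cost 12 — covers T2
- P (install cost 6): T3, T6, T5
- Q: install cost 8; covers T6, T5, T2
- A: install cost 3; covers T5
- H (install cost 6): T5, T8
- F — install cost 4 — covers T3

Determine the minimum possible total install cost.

18

The greedy cost-per-new-target heuristic would pick P, H, and Q for 20, but a cheaper cover exists.
Choose Q, H, and F: together they cover T3, T6, T5, T8, T2 — every target.
Total install cost: 8 + 6 + 4 = 18.
No cover costs less than 18.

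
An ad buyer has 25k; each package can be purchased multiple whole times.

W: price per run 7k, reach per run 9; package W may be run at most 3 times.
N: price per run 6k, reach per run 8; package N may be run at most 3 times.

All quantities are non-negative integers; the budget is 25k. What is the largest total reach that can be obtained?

33

Take 1×W and 3×N: price 25 ≤ 25, reach 1·9 + 3·8 = 33.
N has the best ratio (8/6) and is taken to its limit of 3; remaining capacity is filled optimally with the others.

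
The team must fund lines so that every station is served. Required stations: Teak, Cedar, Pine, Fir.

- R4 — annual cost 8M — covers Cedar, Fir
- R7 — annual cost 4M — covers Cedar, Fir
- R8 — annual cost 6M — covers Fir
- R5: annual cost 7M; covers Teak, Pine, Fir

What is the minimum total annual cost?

Choose R7 and R5: together they cover Teak, Cedar, Pine, Fir — every station.
Total annual cost: 4 + 7 = 11.
No cover costs less than 11.

11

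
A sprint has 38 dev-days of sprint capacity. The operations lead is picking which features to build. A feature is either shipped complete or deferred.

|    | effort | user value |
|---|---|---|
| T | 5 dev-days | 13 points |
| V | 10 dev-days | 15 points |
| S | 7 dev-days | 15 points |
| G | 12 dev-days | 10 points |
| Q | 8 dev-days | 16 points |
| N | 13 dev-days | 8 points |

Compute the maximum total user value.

Allowing fractional choices, the relaxed optimum would be about 65.7, but features are indivisible.
V + S + G + Q: effort 10 + 7 + 12 + 8 = 37 ≤ 38, user value 15 + 15 + 10 + 16 = 56.
T + V + S + Q: effort 5 + 10 + 7 + 8 = 30 ≤ 38, user value 13 + 15 + 15 + 16 = 59.
Best is T, V, S, and Q with total user value 59.

59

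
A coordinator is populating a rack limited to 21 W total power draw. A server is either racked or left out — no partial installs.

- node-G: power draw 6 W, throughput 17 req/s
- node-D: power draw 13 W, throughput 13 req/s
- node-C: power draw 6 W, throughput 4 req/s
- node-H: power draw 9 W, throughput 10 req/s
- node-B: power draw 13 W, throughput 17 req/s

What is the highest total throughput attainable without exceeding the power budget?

Take node-G and node-B: power draw 6 + 13 = 19 ≤ 21, throughput 17 + 17 = 34.
No other feasible combination does better.

34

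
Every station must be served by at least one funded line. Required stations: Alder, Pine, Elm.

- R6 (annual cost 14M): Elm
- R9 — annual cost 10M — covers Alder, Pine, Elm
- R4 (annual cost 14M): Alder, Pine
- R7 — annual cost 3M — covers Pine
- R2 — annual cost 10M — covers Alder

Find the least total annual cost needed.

10

The greedy cost-per-new-station heuristic would pick R7 and R9 for 13, but a cheaper cover exists.
R9 alone covers Alder, Pine, Elm — every station.
Total annual cost: 10.
No cover costs less than 10.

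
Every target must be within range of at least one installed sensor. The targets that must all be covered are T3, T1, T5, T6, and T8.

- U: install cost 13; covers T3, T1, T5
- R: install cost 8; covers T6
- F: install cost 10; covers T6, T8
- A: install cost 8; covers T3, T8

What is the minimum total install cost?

The greedy cost-per-new-target heuristic would pick A, U, and R for 29, but a cheaper cover exists.
Choose U and F: together they cover T3, T1, T5, T6, T8 — every target.
Total install cost: 13 + 10 = 23.
No cover costs less than 23.

23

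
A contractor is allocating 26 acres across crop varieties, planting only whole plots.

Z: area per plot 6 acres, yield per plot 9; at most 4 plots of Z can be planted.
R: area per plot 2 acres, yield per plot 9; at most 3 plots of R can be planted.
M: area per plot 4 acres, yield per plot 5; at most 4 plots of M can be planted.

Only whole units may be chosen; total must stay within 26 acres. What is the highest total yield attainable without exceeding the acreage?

R has the best ratio (9/2); taking only R gives at most 3×9 = 27 (stopped by the supply cap of 3).
Mixing does better — 2×Z, 3×R, and 2×M: area 26 ≤ 26, yield 2·9 + 3·9 + 2·5 = 55.

55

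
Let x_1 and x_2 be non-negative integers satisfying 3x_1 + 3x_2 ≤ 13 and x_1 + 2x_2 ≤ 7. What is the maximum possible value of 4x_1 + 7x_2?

Relaxing integrality, the LP optimum is 25.33 at (x_1,x_2) = (1.67, 2.67), which is not an integer point.
(x_1,x_2)=(1,3): 3·1+3·3=12≤13, 1·1+2·3=7≤7, objective 25.
(x_1,x_2)=(2,2): 3·2+3·2=12≤13, 1·2+2·2=6≤7, objective 22.
(x_1,x_2)=(0,3): 3·0+3·3=9≤13, 1·0+2·3=6≤7, objective 21.
(x_1,x_2)=(1,2): 3·1+3·2=9≤13, 1·1+2·2=5≤7, objective 18.
The best lattice point is (1,3), giving 25.

25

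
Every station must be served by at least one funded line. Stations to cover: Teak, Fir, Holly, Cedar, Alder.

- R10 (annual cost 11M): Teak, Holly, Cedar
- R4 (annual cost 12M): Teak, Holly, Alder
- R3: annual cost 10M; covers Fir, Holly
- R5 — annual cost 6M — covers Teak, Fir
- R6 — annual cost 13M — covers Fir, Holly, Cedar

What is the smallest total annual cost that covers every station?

This is an integer covering problem.
The greedy cost-per-new-station heuristic would pick R5, R10, and R4 for 29, but a cheaper cover exists.
Choose R4 and R6: together they cover Teak, Fir, Holly, Cedar, Alder — every station.
Total annual cost: 12 + 13 = 25.
No cover costs less than 25.

25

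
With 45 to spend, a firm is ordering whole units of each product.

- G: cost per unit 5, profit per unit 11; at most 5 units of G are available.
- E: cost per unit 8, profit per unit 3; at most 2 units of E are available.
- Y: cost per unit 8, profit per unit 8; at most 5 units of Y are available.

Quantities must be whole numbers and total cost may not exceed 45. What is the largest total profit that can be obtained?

71

4×G and 3×Y: cost 44 ≤ 45, profit 4·11 + 3·8 = 68.
5×G and 2×Y: cost 41 ≤ 45, profit 5·11 + 2·8 = 71.
Best is 71.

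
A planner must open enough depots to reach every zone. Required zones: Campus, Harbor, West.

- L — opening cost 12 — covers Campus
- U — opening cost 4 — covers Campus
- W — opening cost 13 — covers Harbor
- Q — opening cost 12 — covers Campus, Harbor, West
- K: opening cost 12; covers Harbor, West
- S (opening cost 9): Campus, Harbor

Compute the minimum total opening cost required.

12

The greedy cost-per-new-zone heuristic would pick U and Q for 16, but a cheaper cover exists.
Q alone covers Campus, Harbor, West — every zone.
Total opening cost: 12.
No cover costs less than 12.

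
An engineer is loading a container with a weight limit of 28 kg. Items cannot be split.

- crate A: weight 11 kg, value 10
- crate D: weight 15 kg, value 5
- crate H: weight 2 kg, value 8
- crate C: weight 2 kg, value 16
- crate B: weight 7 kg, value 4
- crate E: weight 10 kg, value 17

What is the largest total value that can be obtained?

This is a 0-1 knapsack instance.
Allowing fractional choices, the relaxed optimum would be about 52.7, but items are indivisible.
crate A + crate C + crate E: weight 11 + 2 + 10 = 23 ≤ 28, value 10 + 16 + 17 = 43.
crate H + crate C + crate B + crate E: weight 2 + 2 + 7 + 10 = 21 ≤ 28, value 8 + 16 + 4 + 17 = 45.
crate A + crate H + crate C + crate E: weight 11 + 2 + 2 + 10 = 25 ≤ 28, value 10 + 8 + 16 + 17 = 51.
Best is crate A, crate H, crate C, and crate E with total value 51.

51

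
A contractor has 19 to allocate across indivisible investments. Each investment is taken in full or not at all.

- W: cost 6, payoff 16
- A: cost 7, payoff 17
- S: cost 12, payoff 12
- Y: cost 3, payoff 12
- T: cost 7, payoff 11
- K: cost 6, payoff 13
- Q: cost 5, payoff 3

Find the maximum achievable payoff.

46

This is an integer program with binary decision variables.
Allowing fractional choices, the relaxed optimum would be about 51.5, but investments are indivisible.
A + Y + K: cost 7 + 3 + 6 = 16 ≤ 19, payoff 17 + 12 + 13 = 42.
W + A + K: cost 6 + 7 + 6 = 19 ≤ 19, payoff 16 + 17 + 13 = 46.
W + A + Y: cost 6 + 7 + 3 = 16 ≤ 19, payoff 16 + 17 + 12 = 45.
Best is W, A, and K with total payoff 46.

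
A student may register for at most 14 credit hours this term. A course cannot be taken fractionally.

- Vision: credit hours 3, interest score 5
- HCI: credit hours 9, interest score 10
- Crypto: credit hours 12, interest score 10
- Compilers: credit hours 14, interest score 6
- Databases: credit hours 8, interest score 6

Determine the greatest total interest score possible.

Allowing fractional choices, the relaxed optimum would be about 16.7, but courses are indivisible.
Vision + Databases: credit hours 3 + 8 = 11 ≤ 14, interest score 5 + 6 = 11.
HCI: credit hours 9 ≤ 14, interest score 10.
Vision + HCI: credit hours 3 + 9 = 12 ≤ 14, interest score 5 + 10 = 15.
Best is Vision and HCI with total interest score 15.

15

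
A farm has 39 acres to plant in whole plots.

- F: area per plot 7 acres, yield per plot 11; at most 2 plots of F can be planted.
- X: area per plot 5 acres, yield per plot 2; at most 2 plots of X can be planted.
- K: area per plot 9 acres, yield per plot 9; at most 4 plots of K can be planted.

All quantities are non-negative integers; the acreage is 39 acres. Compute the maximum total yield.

42

This is a bounded integer knapsack.
Take 2×F, 1×X, and 2×K: area 37 ≤ 39, yield 2·11 + 1·2 + 2·9 = 42.
F has the best ratio (11/7) and is taken to its limit of 2; remaining capacity is filled optimally with the others.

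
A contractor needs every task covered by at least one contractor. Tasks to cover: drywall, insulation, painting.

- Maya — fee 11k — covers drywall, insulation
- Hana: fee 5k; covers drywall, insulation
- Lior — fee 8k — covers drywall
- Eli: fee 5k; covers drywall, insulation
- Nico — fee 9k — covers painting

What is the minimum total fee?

Choose Hana and Nico: together they cover drywall, insulation, painting — every task.
Total fee: 5 + 9 = 14.
No cover costs less than 14.

14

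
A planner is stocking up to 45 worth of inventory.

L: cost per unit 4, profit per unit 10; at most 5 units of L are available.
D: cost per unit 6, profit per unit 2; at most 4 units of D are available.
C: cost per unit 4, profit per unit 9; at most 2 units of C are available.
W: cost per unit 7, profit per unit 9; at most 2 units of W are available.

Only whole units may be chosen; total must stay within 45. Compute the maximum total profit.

86

5×L, 2×C, and 2×W: cost 42 ≤ 45, profit 5·10 + 2·9 + 2·9 = 86.
5×L, 1×D, 1×C, and 2×W: cost 44 ≤ 45, profit 5·10 + 1·2 + 1·9 + 2·9 = 79.
Best is 86.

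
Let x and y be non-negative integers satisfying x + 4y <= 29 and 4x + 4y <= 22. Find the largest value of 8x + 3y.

40

Relaxing integrality, the LP optimum is 44.00 at (x,y) = (5.5, 0), which is not an integer point.
(x,y)=(5,0): 1·5+4·0=5≤29, 4·5+4·0=20≤22, objective 40.
(x,y)=(4,1): 1·4+4·1=8≤29, 4·4+4·1=20≤22, objective 35.
(x,y)=(4,0): 1·4+4·0=4≤29, 4·4+4·0=16≤22, objective 32.
The best lattice point is (5,0), giving 40.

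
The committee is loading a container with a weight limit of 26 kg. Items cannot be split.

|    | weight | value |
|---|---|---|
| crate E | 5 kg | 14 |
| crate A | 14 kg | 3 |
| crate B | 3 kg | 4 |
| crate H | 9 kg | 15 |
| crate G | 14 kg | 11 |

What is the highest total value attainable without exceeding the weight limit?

33

crate E + crate H: weight 5 + 9 = 14 ≤ 26, value 14 + 15 = 29.
crate E + crate B + crate H: weight 5 + 3 + 9 = 17 ≤ 26, value 14 + 4 + 15 = 33.
crate B + crate H + crate G: weight 3 + 9 + 14 = 26 ≤ 26, value 4 + 15 + 11 = 30.
Best is crate E, crate B, and crate H with total value 33.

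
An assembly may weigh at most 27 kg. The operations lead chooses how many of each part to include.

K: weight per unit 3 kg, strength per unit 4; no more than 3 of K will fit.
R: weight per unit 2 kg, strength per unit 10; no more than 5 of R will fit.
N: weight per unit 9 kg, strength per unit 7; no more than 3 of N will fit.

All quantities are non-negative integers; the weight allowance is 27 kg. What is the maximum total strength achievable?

65

2×K, 5×R, and 1×N: weight 25 ≤ 27, strength 2·4 + 5·10 + 1·7 = 65.
3×K and 5×R: weight 19 ≤ 27, strength 3·4 + 5·10 = 62.
Best is 65.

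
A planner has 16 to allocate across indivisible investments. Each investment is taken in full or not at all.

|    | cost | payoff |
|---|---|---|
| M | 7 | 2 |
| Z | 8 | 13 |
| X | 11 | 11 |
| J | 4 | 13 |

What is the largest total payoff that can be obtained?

This is a 0-1 knapsack instance.
Allowing fractional choices, the relaxed optimum would be about 30.0, but investments are indivisible.
Z + J: cost 8 + 4 = 12 ≤ 16, payoff 13 + 13 = 26.
X + J: cost 11 + 4 = 15 ≤ 16, payoff 11 + 13 = 24.
M + J: cost 7 + 4 = 11 ≤ 16, payoff 2 + 13 = 15.
Best is Z and J with total payoff 26.

26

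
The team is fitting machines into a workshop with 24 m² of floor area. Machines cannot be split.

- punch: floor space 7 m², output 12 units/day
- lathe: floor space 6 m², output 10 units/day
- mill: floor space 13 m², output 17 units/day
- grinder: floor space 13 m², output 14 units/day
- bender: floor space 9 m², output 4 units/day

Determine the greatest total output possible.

29

Allowing fractional choices, the relaxed optimum would be about 36.4, but machines are indivisible.
lathe + mill: floor space 6 + 13 = 19 ≤ 24, output 10 + 17 = 27.
punch + grinder: floor space 7 + 13 = 20 ≤ 24, output 12 + 14 = 26.
punch + mill: floor space 7 + 13 = 20 ≤ 24, output 12 + 17 = 29.
Best is punch and mill with total output 29.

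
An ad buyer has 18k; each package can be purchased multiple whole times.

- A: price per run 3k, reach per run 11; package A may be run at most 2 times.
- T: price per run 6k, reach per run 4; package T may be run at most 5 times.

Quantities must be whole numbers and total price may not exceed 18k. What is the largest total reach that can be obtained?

30

A has the best ratio (11/3); taking only A gives at most 2×11 = 22 (stopped by the supply cap of 2).
Mixing does better — 2×A and 2×T: price 18 ≤ 18, reach 2·11 + 2·4 = 30.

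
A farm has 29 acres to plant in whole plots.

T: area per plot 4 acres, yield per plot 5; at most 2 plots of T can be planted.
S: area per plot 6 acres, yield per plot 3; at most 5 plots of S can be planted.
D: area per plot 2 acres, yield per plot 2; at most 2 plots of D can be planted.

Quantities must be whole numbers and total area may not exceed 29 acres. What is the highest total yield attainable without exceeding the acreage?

21

2×T, 3×S, and 1×D: area 28 ≤ 29, yield 2·5 + 3·3 + 1·2 = 21.
2×T, 2×S, and 2×D: area 24 ≤ 29, yield 2·5 + 2·3 + 2·2 = 20.
Best is 21.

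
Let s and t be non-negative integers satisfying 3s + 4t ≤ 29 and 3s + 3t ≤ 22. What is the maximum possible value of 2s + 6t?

(s,t)=(0,7) is feasible, giving 42.
(s,t)=(1,6) is feasible, giving 38.
Maximum is 42 at (s,t)=(0,7).

42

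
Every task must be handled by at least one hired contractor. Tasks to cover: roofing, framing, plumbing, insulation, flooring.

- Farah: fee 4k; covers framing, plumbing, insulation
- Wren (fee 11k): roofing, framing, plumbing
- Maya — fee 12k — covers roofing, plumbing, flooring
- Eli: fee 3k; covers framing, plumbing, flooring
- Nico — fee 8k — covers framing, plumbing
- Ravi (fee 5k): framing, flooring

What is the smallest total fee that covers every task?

The greedy cost-per-new-task heuristic would pick Eli, Farah, and Wren for 18, but a cheaper cover exists.
Choose Farah and Maya: together they cover roofing, framing, plumbing, insulation, flooring — every task.
Total fee: 4 + 12 = 16.
No cover costs less than 16.

16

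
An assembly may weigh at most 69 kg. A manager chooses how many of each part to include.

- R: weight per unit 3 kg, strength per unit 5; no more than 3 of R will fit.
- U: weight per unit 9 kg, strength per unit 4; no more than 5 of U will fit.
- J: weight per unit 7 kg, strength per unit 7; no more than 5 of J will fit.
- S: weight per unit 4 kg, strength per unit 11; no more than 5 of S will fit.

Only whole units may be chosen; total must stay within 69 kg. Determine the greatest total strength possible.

105

Take 3×R, 5×J, and 5×S: weight 64 ≤ 69, strength 3·5 + 5·7 + 5·11 = 105.
S has the best ratio (11/4) and is taken to its limit of 5; remaining capacity is filled optimally with the others.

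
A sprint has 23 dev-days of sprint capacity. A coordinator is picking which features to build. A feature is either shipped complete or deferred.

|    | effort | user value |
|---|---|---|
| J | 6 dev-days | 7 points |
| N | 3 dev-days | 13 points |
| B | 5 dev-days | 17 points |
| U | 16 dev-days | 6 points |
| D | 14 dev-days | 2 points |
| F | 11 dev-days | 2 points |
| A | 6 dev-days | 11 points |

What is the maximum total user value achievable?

This is an integer program with binary decision variables.
Take J, N, B, and A: effort 6 + 3 + 5 + 6 = 20 ≤ 23, user value 7 + 13 + 17 + 11 = 48.
No other feasible combination does better.

48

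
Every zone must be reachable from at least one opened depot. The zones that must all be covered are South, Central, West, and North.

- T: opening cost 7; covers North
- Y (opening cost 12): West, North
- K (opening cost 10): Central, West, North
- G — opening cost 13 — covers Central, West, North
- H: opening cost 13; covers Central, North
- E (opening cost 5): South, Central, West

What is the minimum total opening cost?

This is an integer covering problem.
Choose T and E: together they cover South, Central, West, North — every zone.
Total opening cost: 7 + 5 = 12.
No cover costs less than 12.

12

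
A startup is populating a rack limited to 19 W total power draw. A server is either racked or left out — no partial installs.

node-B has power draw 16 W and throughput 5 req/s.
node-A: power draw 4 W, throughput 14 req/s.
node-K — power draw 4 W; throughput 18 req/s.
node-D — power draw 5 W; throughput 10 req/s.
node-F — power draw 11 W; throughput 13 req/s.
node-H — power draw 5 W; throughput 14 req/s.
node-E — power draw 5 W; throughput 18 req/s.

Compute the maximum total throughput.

64

Take node-A, node-K, node-H, and node-E: power draw 4 + 4 + 5 + 5 = 18 ≤ 19, throughput 14 + 18 + 14 + 18 = 64.
No other feasible combination does better.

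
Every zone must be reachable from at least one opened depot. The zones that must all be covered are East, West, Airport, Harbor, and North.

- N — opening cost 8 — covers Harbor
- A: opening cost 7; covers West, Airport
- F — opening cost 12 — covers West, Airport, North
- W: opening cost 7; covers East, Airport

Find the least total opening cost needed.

Choose N, F, and W: together they cover East, West, Airport, Harbor, North — every zone.
Total opening cost: 8 + 12 + 7 = 27.

27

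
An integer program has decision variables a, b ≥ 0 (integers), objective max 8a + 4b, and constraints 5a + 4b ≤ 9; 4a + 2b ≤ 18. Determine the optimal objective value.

12

The continuous relaxation peaks at (1.8, 0) with value 14.40; rounding to a feasible lattice point costs some objective.
(a,b)=(1,1): 5·1+4·1=9≤9, 4·1+2·1=6≤18, objective 12.
(a,b)=(0,2): 5·0+4·2=8≤9, 4·0+2·2=4≤18, objective 8.
(a,b)=(1,0): 5·1+4·0=5≤9, 4·1+2·0=4≤18, objective 8.
No feasible integer point exceeds 12.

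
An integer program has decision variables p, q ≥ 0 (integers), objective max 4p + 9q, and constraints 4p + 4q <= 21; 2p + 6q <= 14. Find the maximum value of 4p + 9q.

The continuous relaxation peaks at (4.38, 0.875) with value 25.38; rounding to a feasible lattice point costs some objective.
(p,q)=(4,1): 4·4+4·1=20≤21, 2·4+6·1=14≤14, objective 25.
(p,q)=(3,1): 4·3+4·1=16≤21, 2·3+6·1=12≤14, objective 21.
(p,q)=(5,0): 4·5+4·0=20≤21, 2·5+6·0=10≤14, objective 20.
(p,q)=(4,0): 4·4+4·0=16≤21, 2·4+6·0=8≤14, objective 16.
Maximum is 25 at (p,q)=(4,1).

25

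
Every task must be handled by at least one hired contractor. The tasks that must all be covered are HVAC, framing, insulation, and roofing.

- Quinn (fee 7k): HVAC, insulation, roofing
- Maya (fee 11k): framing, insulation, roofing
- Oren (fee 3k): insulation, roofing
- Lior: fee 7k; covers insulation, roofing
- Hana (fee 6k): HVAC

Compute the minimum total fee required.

17

The greedy cost-per-new-task heuristic would pick Oren, Hana, and Maya for 20, but a cheaper cover exists.
Choose Maya and Hana: together they cover HVAC, framing, insulation, roofing — every task.
Total fee: 11 + 6 = 17.
No cover costs less than 17.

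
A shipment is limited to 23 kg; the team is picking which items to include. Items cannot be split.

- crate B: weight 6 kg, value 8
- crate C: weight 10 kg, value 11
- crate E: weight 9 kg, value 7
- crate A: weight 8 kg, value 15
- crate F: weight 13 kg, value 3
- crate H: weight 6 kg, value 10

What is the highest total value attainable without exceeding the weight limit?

33

This is an integer program with binary decision variables.
Allowing fractional choices, the relaxed optimum would be about 36.3, but items are indivisible.
crate B + crate A + crate H: weight 6 + 8 + 6 = 20 ≤ 23, value 8 + 15 + 10 = 33.
crate E + crate A + crate H: weight 9 + 8 + 6 = 23 ≤ 23, value 7 + 15 + 10 = 32.
Best is crate B, crate A, and crate H with total value 33.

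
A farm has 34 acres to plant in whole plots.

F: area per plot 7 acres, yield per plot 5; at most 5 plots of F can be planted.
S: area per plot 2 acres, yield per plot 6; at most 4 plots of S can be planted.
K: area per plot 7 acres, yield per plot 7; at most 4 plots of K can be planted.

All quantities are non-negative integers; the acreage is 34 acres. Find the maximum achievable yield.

This is a bounded integer knapsack.
Take 3×S and 4×K: area 34 ≤ 34, yield 3·6 + 4·7 = 46.
No other integer combination yields more.

46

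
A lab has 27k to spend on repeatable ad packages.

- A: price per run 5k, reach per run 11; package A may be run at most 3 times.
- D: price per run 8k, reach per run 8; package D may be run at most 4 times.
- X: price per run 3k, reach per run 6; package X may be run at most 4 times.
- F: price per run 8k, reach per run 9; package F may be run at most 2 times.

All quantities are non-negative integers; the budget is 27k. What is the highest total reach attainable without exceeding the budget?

57

This is a bounded integer knapsack.
A has the best ratio (11/5); taking only A gives at most 3×11 = 33 (stopped by the supply cap of 3).
Mixing does better — 3×A and 4×X: price 27 ≤ 27, reach 3·11 + 4·6 = 57.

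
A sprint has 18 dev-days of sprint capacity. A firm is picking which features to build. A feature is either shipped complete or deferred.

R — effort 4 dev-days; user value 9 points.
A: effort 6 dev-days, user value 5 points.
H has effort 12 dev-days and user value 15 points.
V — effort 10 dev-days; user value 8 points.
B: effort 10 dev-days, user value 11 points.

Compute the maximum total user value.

24

This is an integer program with binary decision variables.
Allowing fractional choices, the relaxed optimum would be about 26.2, but features are indivisible.
R + H: effort 4 + 12 = 16 ≤ 18, user value 9 + 15 = 24.
R + B: effort 4 + 10 = 14 ≤ 18, user value 9 + 11 = 20.
A + H: effort 6 + 12 = 18 ≤ 18, user value 5 + 15 = 20.
Best is R and H with total user value 24.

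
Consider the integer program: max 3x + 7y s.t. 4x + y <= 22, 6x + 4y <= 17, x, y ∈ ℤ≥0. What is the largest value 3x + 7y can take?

The continuous relaxation peaks at (0, 4.25) with value 29.75; rounding to a feasible lattice point costs some objective.
(x,y)=(0,4): 4·0+1·4=4≤22, 6·0+4·4=16≤17, objective 28.
(x,y)=(0,3): 4·0+1·3=3≤22, 6·0+4·3=12≤17, objective 21.
The best lattice point is (0,4), giving 28.

28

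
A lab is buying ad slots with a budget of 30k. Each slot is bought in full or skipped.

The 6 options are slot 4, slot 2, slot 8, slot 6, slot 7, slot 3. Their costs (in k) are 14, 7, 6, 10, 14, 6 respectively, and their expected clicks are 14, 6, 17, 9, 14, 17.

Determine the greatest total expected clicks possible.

Take slot 2, slot 8, slot 6, and slot 3: cost 7 + 6 + 10 + 6 = 29 ≤ 30, expected clicks 6 + 17 + 9 + 17 = 49.
No other feasible combination does better.

49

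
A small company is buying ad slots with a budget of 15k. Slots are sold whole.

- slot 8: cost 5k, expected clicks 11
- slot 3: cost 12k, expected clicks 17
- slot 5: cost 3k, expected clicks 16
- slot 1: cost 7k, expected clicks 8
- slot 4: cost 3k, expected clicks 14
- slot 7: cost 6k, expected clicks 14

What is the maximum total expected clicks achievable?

44

Take slot 5, slot 4, and slot 7: cost 3 + 3 + 6 = 12 ≤ 15, expected clicks 16 + 14 + 14 = 44.
No other feasible combination does better.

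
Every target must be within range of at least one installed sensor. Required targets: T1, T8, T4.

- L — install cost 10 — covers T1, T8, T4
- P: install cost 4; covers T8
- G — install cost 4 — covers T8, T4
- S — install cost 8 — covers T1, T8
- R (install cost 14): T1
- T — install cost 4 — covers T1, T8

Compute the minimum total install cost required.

This is an integer covering problem.
Choose G and T: together they cover T1, T8, T4 — every target.
Total install cost: 4 + 4 = 8.

8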